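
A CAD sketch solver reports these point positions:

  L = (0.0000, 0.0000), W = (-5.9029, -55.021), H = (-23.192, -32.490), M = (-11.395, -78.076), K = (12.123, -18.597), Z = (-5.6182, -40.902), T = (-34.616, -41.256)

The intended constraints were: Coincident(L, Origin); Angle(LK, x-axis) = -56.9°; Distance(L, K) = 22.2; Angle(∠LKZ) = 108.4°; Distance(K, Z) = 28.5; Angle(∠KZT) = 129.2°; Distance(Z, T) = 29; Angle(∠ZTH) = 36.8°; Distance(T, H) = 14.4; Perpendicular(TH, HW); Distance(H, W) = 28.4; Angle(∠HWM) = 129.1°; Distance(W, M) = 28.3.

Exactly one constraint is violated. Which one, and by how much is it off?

Distance(W, M) = 28.3 — off by 4.60.

L = (0.00, 0.00) ✓; LK at -56.90° ✓; |LK| = 22.20 ✓; ∠LKZ = 108.4° ✓; |KZ| = 28.50 ✓; ∠KZT = 129.2° ✓; |ZT| = 29.00 ✓; ∠ZTH = 36.80° ✓; |TH| = 14.40 ✓; ∠(TH, HW) = 90.00° ✓; |HW| = 28.40 ✓; ∠HWM = 129.1° ✓; |WM| = 23.70 ✗.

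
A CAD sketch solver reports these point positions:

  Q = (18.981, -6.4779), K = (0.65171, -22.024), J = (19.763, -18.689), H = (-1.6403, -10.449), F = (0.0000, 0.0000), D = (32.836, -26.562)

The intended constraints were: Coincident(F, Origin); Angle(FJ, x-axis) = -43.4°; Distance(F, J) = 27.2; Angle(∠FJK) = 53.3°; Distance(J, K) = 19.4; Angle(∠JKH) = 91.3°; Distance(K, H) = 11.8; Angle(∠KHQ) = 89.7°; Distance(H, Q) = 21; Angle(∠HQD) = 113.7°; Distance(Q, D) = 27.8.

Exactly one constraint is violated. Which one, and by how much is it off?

Distance(Q, D) = 27.8 — off by 3.40.

F = (0.00, 0.00) ✓; FJ at -43.40° ✓; |FJ| = 27.20 ✓; ∠FJK = 53.30° ✓; |JK| = 19.40 ✓; ∠JKH = 91.30° ✓; |KH| = 11.80 ✓; ∠KHQ = 89.70° ✓; |HQ| = 21.00 ✓; ∠HQD = 113.7° ✓; |QD| = 24.40 ✗.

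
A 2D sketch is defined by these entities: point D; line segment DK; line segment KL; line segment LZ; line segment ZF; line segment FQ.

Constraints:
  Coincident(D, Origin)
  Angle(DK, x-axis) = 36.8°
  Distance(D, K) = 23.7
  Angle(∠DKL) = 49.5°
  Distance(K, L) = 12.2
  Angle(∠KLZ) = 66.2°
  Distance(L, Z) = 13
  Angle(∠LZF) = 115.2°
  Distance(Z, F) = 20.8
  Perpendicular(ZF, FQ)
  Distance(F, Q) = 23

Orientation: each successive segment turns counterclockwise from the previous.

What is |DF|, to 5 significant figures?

29.767

∠KLZ = 66.2° gives LZ at -78.900° from the x-axis; with |LZ| = 13.0, Z = (9.5786, 4.1222). ∠LZF = 115.2° gives ZF at -14.100° from the x-axis; with |ZF| = 20.8, F = (29.752, -0.94501). Then |DF| = |F − D| = 29.767.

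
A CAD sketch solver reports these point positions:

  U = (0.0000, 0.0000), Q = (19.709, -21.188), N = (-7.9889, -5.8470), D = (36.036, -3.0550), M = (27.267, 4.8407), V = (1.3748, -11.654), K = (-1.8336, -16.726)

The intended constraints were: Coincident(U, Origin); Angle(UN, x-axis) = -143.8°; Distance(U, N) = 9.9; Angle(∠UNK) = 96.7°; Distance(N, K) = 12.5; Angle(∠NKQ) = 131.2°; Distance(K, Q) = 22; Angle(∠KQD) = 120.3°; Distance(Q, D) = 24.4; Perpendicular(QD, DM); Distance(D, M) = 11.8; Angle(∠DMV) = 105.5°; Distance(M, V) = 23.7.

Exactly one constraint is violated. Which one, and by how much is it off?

Distance(M, V) = 23.7 — off by 7.00.

U = (0.00, 0.00) ✓; UN at -143.8° ✓; |UN| = 9.900 ✓; ∠UNK = 96.70° ✓; |NK| = 12.50 ✓; ∠NKQ = 131.2° ✓; |KQ| = 22.00 ✓; ∠KQD = 120.3° ✓; |QD| = 24.40 ✓; ∠(QD, DM) = 90.00° ✓; |DM| = 11.80 ✓; ∠DMV = 105.5° ✓; |MV| = 30.70 ✗.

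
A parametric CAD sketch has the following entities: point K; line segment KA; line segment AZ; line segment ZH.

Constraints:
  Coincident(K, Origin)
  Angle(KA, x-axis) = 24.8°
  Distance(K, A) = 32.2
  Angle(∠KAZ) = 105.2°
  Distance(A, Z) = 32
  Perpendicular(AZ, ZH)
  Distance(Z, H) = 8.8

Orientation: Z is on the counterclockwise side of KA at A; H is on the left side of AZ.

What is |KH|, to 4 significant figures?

46.17

K is at the origin; KA runs at 24.8° with length 32.2, so A = 32.2·(cos 24.8°, sin 24.8°) = (29.23, 13.51). ∠KAZ = 105.2°, so AZ runs at 24.8° + (180° − 105.2°) = 99.60° from the x-axis; with |AZ| = 32.0, Z = A + 32.0·(cos 99.60°, sin 99.60°) = (23.89, 45.06). AZ is perpendicular to ZH; with |ZH| = 8.8 on the left of AZ, H = Z + 8.8·(-0.9860, -0.1668) = (15.22, 43.59). Then |KH| = |H − K| = 46.17.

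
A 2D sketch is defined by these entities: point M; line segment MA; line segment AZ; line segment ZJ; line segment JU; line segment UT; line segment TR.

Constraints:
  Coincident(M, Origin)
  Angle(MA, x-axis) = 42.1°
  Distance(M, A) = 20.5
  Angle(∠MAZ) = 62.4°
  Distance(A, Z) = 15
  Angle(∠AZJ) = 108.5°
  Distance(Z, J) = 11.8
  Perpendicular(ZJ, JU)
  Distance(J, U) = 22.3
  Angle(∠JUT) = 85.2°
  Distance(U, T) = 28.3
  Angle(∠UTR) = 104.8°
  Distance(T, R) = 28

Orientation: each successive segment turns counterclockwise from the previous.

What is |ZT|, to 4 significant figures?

25.81

M is at the origin; MA runs at 42.1° with length 20.5, so A = (15.21, 13.74). ∠MAZ = 62.4° gives AZ at 159.7° from the x-axis; with |AZ| = 15.0, Z = (1.142, 18.95). ∠AZJ = 108.5° gives ZJ at -128.8° from the x-axis; with |ZJ| = 11.8, J = (-6.252, 9.752). ZJ is perpendicular to JU, so JU runs at -38.80°; with |JU| = 22.3, U = (11.13, -4.222). ∠JUT = 85.2° gives UT at 56.00° from the x-axis; with |UT| = 28.3, T = (26.95, 19.24). Then |ZT| = |T − Z| = 25.81.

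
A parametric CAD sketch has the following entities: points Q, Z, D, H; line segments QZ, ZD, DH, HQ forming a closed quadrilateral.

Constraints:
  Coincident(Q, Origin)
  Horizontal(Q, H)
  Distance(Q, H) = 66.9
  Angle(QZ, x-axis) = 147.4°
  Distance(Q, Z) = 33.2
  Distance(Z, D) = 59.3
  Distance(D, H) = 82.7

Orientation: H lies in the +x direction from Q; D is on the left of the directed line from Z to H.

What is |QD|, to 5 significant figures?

62.910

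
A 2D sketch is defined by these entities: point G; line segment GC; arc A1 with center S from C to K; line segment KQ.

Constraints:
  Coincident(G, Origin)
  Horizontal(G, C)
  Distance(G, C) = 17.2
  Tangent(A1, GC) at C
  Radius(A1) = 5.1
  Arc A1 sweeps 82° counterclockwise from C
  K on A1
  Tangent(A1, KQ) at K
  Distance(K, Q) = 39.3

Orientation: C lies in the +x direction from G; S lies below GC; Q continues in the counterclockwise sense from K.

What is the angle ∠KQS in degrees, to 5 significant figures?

7.3940°

G is at the origin; GC is horizontal with |GC| = 17.2 and C on the +x side, so C = (17.200, 0.0000). Tangency of A1 to GC means the radius SC is perpendicular to GC, so S = C + (0, -5.1) = (17.200, -5.1000). On A1, C sits at bearing 90° from S; an 82° counterclockwise sweep puts K at bearing 172°, so K = S + 5.1·(cos 172°, sin 172°) = (12.150, -4.3902). Tangency of A1 to KQ means the radius SK is perpendicular to KQ, so KQ runs along (−sin 172°, cos 172°); with |KQ| = 39.3, Q = (6.6801, -43.308). Then cos ∠KQS = QK·QS / (|QK||QS|), giving 7.3940°.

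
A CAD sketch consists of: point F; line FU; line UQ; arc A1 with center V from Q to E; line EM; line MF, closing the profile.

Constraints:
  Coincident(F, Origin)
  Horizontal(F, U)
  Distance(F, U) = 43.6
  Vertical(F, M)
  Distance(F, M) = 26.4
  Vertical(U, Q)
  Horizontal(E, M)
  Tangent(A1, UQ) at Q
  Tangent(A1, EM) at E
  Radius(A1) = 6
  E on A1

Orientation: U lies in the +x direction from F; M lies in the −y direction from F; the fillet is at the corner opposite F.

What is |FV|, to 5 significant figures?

42.778

F is at the origin; F and U share the same y with |FU| = 43.6 and U on the +x side, so U = (43.600, 0.0000). FM is vertical with |FM| = 26.4 and M on the −y side, so M = (0.0000, -26.400). The virtual corner opposite F is at (43.600, -26.400). A1 meets UQ tangentially, so VQ is at right angles to UQ and since A1 is tangent to EM there, VE ⟂ EM, with radius 6.0, so the center V sits 6.0 in from both sides at V = (37.600, -20.400). Then |FV| = |V − F| = 42.778.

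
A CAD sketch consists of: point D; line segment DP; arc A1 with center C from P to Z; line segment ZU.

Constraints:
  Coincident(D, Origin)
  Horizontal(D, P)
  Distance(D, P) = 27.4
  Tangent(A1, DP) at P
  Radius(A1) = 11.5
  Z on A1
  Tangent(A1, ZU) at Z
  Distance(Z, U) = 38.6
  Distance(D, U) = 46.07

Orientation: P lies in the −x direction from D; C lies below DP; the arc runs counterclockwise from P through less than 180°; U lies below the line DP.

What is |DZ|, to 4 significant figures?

40.38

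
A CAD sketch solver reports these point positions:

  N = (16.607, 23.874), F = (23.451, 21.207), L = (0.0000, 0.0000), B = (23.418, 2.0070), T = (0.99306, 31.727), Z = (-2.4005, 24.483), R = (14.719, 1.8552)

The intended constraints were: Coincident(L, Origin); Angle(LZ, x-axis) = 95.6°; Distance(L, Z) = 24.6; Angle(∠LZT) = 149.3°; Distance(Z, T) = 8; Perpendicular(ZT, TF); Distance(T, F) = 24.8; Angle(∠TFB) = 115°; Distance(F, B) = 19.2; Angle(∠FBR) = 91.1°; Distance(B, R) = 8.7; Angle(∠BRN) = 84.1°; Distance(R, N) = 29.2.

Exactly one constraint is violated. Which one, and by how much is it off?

Distance(R, N) = 29.2 — off by 7.10.

L = (0.00, 0.00) ✓; LZ at 95.60° ✓; |LZ| = 24.60 ✓; ∠LZT = 149.3° ✓; |ZT| = 7.999 ✓; ∠(ZT, TF) = 90.00° ✓; |TF| = 24.80 ✓; ∠TFB = 115.0° ✓; |FB| = 19.20 ✓; ∠FBR = 91.10° ✓; |BR| = 8.700 ✓; ∠BRN = 84.10° ✓; |RN| = 22.10 ✗.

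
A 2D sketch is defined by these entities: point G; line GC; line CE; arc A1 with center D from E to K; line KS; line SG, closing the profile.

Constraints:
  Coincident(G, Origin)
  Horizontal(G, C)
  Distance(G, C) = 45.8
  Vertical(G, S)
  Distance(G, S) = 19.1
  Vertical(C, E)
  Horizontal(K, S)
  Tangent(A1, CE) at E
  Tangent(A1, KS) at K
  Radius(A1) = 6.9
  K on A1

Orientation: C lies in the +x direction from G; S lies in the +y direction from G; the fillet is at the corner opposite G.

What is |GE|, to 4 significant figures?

47.40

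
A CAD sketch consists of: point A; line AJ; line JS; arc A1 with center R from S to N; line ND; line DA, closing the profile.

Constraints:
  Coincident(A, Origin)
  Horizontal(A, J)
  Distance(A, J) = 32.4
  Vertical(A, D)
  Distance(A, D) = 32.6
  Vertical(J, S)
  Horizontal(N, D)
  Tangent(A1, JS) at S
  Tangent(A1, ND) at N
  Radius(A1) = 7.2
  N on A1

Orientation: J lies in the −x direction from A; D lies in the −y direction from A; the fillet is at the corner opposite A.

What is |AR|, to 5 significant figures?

35.780

A is at the origin; A and J share the same y with |AJ| = 32.4 and J on the −x side, so J = (-32.400, 0.0000). AD is vertical with |AD| = 32.6 and D on the −y side, so D = (0.0000, -32.600). The virtual corner opposite A is at (-32.400, -32.600). Since A1 is tangent to JS there, RS ⟂ JS and tangency of A1 to ND means the radius RN is perpendicular to ND, with radius 7.2, so the center R sits 7.2 in from both sides at R = (-25.200, -25.400). Then |AR| = |R − A| = 35.780.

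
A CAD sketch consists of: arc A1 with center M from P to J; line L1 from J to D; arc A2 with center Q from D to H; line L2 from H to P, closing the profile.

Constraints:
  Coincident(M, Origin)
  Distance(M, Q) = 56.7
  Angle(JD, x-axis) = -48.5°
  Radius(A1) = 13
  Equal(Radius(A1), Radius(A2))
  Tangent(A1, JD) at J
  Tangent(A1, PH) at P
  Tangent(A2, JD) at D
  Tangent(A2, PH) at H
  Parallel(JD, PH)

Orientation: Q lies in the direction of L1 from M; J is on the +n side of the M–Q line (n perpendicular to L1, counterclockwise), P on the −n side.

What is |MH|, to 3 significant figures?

58.2

The slot axis is L1's direction at -48.5°, so u = (cos -48.5°, sin -48.5°) = (0.663, -0.749) and n = (−sin -48.5°, cos -48.5°) = (0.749, 0.663). M is at the origin and Q lies 56.7 along u from M, so Q = 56.7·u = (37.6, -42.5). Tangency of A1 to both parallel lines with radius 13.0 puts J and P at M ± 13.0·n: J = (9.74, 8.61), P = (-9.74, -8.61). Equal radii place D and H the same way about Q: D = Q + 13.0·n = (47.3, -33.9), H = Q − 13.0·n = (27.8, -51.1). Then |MH| = |H − M| = 58.2.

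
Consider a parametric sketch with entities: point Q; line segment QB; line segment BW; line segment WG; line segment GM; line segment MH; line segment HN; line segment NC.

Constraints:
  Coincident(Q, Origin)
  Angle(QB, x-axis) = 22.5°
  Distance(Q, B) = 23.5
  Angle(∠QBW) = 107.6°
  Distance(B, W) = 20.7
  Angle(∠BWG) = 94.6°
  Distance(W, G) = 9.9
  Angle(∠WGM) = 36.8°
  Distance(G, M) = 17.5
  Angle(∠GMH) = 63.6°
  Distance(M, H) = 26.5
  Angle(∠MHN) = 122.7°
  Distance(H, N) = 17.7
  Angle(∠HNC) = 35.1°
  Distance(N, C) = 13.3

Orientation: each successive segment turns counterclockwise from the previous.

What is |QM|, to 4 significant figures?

30.79

∠BWG = 94.6° gives WG at -179.7° from the x-axis; with |WG| = 9.9, G = (10.04, 29.57). ∠WGM = 36.8° gives GM at -36.50° from the x-axis; with |GM| = 17.5, M = (24.11, 19.16). Then |QM| = |M − Q| = 30.79.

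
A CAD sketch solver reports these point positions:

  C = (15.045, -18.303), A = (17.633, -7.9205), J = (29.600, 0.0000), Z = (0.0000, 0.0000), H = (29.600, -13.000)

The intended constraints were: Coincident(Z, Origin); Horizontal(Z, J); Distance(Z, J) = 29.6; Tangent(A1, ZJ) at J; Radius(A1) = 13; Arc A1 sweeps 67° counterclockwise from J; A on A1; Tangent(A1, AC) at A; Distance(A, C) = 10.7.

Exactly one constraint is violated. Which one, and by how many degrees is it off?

Tangent(A1, AC) at A — off by 9.00°.

Z = (0.00, 0.00) ✓; Z.y = 0.00, J.y = 0.00 ✓; |ZJ| = 29.60 ✓; ∠(HJ, JZ) = 90.00° ✓; |HJ| = 13.00 ✓; bearing(H→A) − bearing(H→J) = 67.00° ✓; |HA| = 13.00 ✓; ∠(HA, AC) = 81.00° ✗; |AC| = 10.70 ✓.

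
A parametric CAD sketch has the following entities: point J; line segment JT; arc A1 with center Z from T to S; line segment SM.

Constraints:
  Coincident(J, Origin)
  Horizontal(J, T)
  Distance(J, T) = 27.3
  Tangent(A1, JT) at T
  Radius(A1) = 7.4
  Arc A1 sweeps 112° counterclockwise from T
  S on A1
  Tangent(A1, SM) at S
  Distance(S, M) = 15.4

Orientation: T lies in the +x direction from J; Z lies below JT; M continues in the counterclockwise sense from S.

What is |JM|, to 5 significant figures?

35.843

J is at the origin; JT is horizontal with |JT| = 27.3 and T on the +x side, so T = (27.300, 0.0000). The tangent condition forces ZT to be normal to JT, so Z = T + (0, -7.4) = (27.300, -7.4000). On A1, T sits at bearing 90° from Z; a 112° counterclockwise sweep puts S at bearing 202°, so S = Z + 7.4·(cos 202°, sin 202°) = (20.439, -10.172). Tangency of A1 to SM means the radius ZS is perpendicular to SM, so SM runs along (−sin 202°, cos 202°); with |SM| = 15.4, M = (26.208, -24.451). Then |JM| = |M − J| = 35.843.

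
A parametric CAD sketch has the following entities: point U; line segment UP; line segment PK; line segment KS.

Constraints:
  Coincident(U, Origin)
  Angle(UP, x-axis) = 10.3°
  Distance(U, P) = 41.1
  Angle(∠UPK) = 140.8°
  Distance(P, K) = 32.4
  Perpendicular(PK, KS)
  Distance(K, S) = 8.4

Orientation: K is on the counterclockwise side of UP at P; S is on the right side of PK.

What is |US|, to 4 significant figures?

72.87

U is at the origin; UP runs at 10.3° with length 41.1, so P = 41.1·(cos 10.3°, sin 10.3°) = (40.44, 7.349). ∠UPK = 140.8°, so PK runs at 10.3° + (180° − 140.8°) = 49.50° from the x-axis; with |PK| = 32.4, K = P + 32.4·(cos 49.50°, sin 49.50°) = (61.48, 31.99). The perpendicularity gives KS at right angles to PK; with |KS| = 8.4 on the right of PK, S = K + 8.4·(0.7604, -0.6494) = (67.87, 26.53). Then |US| = |S − U| = 72.87.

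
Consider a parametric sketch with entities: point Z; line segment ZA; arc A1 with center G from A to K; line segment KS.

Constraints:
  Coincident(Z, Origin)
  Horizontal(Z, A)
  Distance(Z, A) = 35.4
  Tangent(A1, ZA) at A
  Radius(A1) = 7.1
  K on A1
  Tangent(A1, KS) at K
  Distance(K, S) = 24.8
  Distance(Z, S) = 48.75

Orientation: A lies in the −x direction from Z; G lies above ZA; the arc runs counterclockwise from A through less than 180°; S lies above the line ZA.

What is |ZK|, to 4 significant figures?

30.07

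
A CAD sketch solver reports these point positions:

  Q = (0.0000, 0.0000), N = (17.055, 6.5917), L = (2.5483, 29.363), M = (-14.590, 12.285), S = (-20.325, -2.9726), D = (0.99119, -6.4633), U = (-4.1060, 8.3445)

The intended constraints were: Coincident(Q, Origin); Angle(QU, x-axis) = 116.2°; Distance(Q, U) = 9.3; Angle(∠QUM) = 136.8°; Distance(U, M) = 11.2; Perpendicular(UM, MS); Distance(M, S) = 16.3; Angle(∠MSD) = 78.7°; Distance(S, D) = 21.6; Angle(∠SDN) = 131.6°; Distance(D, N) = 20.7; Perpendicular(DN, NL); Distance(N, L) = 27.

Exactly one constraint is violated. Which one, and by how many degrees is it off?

Perpendicular(DN, NL) — off by 6.60°.

Q = (0.00, 0.00) ✓; QU at 116.2° ✓; |QU| = 9.300 ✓; ∠QUM = 136.8° ✓; |UM| = 11.20 ✓; ∠(UM, MS) = 90.00° ✓; |MS| = 16.30 ✓; ∠MSD = 78.70° ✓; |SD| = 21.60 ✓; ∠SDN = 131.6° ✓; |DN| = 20.70 ✓; ∠(DN, NL) = 83.40° ✗; |NL| = 27.00 ✓.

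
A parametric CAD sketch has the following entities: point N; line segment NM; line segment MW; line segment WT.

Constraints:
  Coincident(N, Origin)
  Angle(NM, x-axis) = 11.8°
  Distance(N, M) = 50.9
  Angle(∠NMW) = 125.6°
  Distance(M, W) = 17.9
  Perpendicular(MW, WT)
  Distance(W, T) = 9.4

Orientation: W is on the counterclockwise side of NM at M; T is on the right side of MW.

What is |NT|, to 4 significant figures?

69.56

N is at the origin; NM runs at 11.8° with length 50.9, so M = 50.9·(cos 11.8°, sin 11.8°) = (49.82, 10.41). ∠NMW = 125.6°, so MW runs at 11.8° + (180° − 125.6°) = 66.20° from the x-axis; with |MW| = 17.9, W = M + 17.9·(cos 66.20°, sin 66.20°) = (57.05, 26.79). MW ⟂ WT; with |WT| = 9.4 on the right of MW, T = W + 9.4·(0.9150, -0.4035) = (65.65, 22.99). Then |NT| = |T − N| = 69.56.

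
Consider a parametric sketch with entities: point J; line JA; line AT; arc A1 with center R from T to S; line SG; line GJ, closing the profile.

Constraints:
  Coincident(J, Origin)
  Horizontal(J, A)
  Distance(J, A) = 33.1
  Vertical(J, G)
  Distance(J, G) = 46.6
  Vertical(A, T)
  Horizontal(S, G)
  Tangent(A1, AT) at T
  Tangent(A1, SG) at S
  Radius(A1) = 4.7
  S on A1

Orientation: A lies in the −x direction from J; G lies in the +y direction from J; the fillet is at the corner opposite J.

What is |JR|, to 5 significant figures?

50.618

J is at the origin; J and A share the same y with |JA| = 33.1 and A on the −x side, so A = (-33.100, 0.0000). J and G share the same x with |JG| = 46.6 and G on the +y side, so G = (0.0000, 46.600). The virtual corner opposite J is at (-33.100, 46.600). Since A1 is tangent to AT there, RT ⟂ AT and since A1 is tangent to SG there, RS ⟂ SG, with radius 4.7, so the center R sits 4.7 in from both sides at R = (-28.400, 41.900). Then |JR| = |R − J| = 50.618.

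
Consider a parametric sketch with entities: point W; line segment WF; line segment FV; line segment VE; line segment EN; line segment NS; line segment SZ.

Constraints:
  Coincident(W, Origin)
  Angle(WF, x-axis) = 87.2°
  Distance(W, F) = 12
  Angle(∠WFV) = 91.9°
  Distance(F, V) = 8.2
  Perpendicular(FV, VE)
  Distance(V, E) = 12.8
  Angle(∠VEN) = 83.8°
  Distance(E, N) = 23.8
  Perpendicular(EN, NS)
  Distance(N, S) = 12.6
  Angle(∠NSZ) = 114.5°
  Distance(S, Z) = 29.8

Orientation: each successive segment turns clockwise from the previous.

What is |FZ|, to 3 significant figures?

18.4

EN is perpendicular to NS, so NS runs at 82.9°; with |NS| = 12.6, S = (-13.5, 14.5). ∠NSZ = 114.5° gives SZ at 17.4° from the x-axis; with |SZ| = 29.8, Z = (15.0, 23.4). Then |FZ| = |Z − F| = 18.4.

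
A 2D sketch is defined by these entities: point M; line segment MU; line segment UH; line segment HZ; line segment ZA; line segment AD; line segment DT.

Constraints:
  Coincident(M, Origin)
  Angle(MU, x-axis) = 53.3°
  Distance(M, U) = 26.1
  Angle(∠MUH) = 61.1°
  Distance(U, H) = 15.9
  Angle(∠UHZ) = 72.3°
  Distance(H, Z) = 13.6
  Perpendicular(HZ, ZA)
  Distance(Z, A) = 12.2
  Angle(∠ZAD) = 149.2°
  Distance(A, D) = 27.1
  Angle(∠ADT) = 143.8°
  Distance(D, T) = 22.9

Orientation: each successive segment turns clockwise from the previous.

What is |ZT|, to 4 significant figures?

56.53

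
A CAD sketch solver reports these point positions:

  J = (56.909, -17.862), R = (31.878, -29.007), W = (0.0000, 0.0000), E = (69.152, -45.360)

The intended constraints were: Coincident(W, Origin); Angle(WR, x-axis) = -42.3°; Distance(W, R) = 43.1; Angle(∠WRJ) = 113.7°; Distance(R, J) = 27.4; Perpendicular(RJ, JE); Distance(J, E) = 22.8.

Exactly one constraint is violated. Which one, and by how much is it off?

Distance(J, E) = 22.8 — off by 7.30.

W = (0.00, 0.00) ✓; WR at -42.30° ✓; |WR| = 43.10 ✓; ∠WRJ = 113.7° ✓; |RJ| = 27.40 ✓; ∠(RJ, JE) = 90.00° ✓; |JE| = 30.10 ✗.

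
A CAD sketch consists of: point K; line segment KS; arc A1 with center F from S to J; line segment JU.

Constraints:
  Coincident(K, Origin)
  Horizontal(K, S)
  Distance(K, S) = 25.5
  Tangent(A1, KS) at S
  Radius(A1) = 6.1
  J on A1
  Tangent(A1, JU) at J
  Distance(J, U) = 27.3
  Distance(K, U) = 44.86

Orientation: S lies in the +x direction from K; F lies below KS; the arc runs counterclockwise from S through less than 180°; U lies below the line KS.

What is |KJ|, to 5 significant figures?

21.457

Checks: |FJ| = 6.100 ✓; ∠(FJ, JU) = 90.00° ✓; |JU| = 27.30 ✓; |KU| = 44.86 ✓.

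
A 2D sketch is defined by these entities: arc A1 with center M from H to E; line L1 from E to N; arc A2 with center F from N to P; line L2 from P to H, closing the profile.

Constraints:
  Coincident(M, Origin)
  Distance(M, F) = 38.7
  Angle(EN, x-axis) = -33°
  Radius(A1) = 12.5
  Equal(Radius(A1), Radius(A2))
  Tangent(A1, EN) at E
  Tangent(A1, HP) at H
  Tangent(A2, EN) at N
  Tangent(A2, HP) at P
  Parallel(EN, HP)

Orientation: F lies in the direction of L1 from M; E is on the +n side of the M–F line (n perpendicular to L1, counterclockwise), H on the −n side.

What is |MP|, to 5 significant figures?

40.669

The slot axis is L1's direction at -33.0°, so u = (cos -33.0°, sin -33.0°) = (0.83867, -0.54464) and n = (−sin -33.0°, cos -33.0°) = (0.54464, 0.83867). M is at the origin and F lies 38.7 along u from M, so F = 38.7·u = (32.457, -21.078). Tangency of A1 to both parallel lines with radius 12.5 puts E and H at M ± 12.5·n: E = (6.8080, 10.483), H = (-6.8080, -10.483). Equal radii place N and P the same way about F: N = F + 12.5·n = (39.265, -10.594), P = F − 12.5·n = (25.649, -31.561). Then |MP| = |P − M| = 40.669.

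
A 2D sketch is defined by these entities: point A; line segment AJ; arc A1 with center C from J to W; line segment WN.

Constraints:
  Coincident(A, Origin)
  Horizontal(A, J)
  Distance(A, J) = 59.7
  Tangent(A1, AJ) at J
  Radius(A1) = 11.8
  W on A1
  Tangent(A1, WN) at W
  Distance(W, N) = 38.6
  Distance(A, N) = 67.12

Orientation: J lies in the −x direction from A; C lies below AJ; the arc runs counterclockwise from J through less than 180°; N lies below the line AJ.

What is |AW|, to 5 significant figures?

71.594

A is at the origin; AJ is horizontal with |AJ| = 59.7 and J on the −x side, so J = (-59.700, 0.0000). The tangent condition forces CJ to be normal to AJ, so C = J + (0, -11.8) = (-59.700, -11.800). Since CW ⟂ WN (tangency), |CN| = √(11.8² + 38.6²) = 40.363 regardless of where W sits on A1. So N lies on both circle(A, 67.12) and circle(C, 40.363); the below-AJ intersection is N = (-45.316, -49.513). W is the foot of the tangent from N: W = (-69.014, -19.045).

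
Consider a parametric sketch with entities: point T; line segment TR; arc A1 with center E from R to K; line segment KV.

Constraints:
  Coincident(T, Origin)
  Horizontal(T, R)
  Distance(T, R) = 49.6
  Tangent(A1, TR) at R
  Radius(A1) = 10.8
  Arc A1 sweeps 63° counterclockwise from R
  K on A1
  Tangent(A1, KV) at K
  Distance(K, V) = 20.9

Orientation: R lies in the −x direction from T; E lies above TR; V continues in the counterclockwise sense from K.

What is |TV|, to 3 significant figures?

39.1

T is at the origin; T and R share the same y with |TR| = 49.6 and R on the −x side, so R = (-49.6, 0.00). Tangency of A1 to TR means the radius ER is perpendicular to TR, so E = R + (0, 10.8) = (-49.6, 10.8). On A1, R sits at bearing -90° from E; a 63° counterclockwise sweep puts K at bearing -27°, so K = E + 10.8·(cos -27°, sin -27°) = (-40.0, 5.90). Since A1 is tangent to KV there, EK ⟂ KV, so KV runs along (−sin -27°, cos -27°); with |KV| = 20.9, V = (-30.5, 24.5). Then |TV| = |V − T| = 39.1.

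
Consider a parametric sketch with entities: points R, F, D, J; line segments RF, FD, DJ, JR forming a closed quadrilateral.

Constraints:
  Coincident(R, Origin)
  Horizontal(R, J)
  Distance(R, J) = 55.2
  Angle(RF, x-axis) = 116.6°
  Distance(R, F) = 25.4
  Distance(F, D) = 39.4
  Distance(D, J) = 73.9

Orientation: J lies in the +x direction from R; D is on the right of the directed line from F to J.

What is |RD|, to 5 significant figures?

23.466

Checks: |RJ| = 55.20 ✓; |RF| = 25.40 ✓; |FD| = 39.40 ✓; |DJ| = 73.90 ✓.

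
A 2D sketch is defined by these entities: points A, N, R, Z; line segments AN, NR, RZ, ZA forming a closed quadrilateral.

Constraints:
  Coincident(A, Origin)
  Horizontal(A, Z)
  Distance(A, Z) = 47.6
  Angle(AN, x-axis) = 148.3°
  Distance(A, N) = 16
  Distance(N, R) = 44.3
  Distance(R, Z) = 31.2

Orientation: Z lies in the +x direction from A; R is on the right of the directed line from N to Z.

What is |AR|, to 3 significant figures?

28.4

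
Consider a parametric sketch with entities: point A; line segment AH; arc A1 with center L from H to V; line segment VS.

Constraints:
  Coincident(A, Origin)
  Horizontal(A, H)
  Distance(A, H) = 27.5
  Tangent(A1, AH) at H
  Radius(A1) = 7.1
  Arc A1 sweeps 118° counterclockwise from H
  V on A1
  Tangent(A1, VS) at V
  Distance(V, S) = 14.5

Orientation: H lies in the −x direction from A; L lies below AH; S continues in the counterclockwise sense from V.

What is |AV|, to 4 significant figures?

35.34

A is at the origin; A and H share the same y with |AH| = 27.5 and H on the −x side, so H = (-27.50, 0.000). A1 meets AH tangentially, so LH is at right angles to AH, so L = H + (0, -7.1) = (-27.50, -7.100). On A1, H sits at bearing 90° from L; a 118° counterclockwise sweep puts V at bearing 208°, so V = L + 7.1·(cos 208°, sin 208°) = (-33.77, -10.43). Then |AV| = |V − A| = 35.34.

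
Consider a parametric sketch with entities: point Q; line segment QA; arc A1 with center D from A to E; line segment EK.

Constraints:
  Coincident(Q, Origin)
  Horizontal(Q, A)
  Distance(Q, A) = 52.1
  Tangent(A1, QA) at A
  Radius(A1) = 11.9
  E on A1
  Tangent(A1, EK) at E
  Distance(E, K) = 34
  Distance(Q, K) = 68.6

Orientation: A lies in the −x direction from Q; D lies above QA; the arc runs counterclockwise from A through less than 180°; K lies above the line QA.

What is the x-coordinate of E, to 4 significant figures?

-40.59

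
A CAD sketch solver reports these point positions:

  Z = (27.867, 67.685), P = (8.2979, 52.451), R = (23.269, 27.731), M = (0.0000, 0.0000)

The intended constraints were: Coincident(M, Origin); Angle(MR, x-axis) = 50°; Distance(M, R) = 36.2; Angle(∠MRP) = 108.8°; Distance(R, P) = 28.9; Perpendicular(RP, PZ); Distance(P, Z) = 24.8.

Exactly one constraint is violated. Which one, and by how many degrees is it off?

Perpendicular(RP, PZ) — off by 6.70°.

M = (0.00, 0.00) ✓; MR at 50.00° ✓; |MR| = 36.20 ✓; ∠MRP = 108.8° ✓; |RP| = 28.90 ✓; ∠(RP, PZ) = 83.30° ✗; |PZ| = 24.80 ✓.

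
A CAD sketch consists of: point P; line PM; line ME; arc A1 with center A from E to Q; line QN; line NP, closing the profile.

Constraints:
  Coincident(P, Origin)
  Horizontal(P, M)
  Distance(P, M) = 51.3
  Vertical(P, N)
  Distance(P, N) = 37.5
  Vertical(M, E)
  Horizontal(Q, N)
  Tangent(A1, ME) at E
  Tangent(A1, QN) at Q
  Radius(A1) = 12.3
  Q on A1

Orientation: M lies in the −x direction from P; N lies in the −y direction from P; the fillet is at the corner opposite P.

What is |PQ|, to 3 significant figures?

54.1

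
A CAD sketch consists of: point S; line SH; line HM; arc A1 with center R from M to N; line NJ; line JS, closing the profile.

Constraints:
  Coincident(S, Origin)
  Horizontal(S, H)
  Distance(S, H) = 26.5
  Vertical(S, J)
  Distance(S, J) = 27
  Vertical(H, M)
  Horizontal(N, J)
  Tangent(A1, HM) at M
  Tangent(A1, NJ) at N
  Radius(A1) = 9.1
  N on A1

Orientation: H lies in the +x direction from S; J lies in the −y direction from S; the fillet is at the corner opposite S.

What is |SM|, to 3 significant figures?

32.0

S is at the origin; SH is horizontal with |SH| = 26.5 and H on the +x side, so H = (26.5, 0.00). S and J share the same x with |SJ| = 27.0 and J on the −y side, so J = (0.00, -27.0). The virtual corner opposite S is at (26.5, -27.0). A1 meets HM tangentially, so RM is at right angles to HM and the tangent condition forces RN to be normal to NJ, with radius 9.1, so the center R sits 9.1 in from both sides at R = (17.4, -17.9). That places the tangent points at M = (26.5, -17.9) on HM and N = (17.4, -27.0) on NJ. Then |SM| = |M − S| = 32.0.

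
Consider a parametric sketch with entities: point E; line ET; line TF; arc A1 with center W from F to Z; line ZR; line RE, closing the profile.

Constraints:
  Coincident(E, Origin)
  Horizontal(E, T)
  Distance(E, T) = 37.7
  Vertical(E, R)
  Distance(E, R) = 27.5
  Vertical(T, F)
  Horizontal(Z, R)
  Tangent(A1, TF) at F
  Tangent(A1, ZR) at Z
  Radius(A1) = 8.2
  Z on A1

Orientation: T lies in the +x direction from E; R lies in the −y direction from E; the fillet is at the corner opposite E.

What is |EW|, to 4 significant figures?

35.25

E is at the origin; E and T share the same y with |ET| = 37.7 and T on the +x side, so T = (37.70, 0.000). E and R share the same x with |ER| = 27.5 and R on the −y side, so R = (0.000, -27.50). The virtual corner opposite E is at (37.70, -27.50). Tangency of A1 to TF means the radius WF is perpendicular to TF and the tangent condition forces WZ to be normal to ZR, with radius 8.2, so the center W sits 8.2 in from both sides at W = (29.50, -19.30). Then |EW| = |W − E| = 35.25.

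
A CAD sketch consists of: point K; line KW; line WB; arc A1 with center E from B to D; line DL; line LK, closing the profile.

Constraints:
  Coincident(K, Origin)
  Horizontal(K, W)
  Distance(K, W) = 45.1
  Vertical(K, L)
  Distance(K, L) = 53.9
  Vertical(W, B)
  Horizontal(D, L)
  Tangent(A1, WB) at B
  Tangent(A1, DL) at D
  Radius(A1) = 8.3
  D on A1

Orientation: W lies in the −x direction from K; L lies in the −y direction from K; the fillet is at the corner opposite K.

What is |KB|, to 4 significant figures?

64.14

K is at the origin; K and W share the same y with |KW| = 45.1 and W on the −x side, so W = (-45.10, 0.000). K and L share the same x with |KL| = 53.9 and L on the −y side, so L = (0.000, -53.90). The virtual corner opposite K is at (-45.10, -53.90). Tangency of A1 to WB means the radius EB is perpendicular to WB and tangency of A1 to DL means the radius ED is perpendicular to DL, with radius 8.3, so the center E sits 8.3 in from both sides at E = (-36.80, -45.60). That places the tangent points at B = (-45.10, -45.60) on WB and D = (-36.80, -53.90) on DL. Then |KB| = |B − K| = 64.14.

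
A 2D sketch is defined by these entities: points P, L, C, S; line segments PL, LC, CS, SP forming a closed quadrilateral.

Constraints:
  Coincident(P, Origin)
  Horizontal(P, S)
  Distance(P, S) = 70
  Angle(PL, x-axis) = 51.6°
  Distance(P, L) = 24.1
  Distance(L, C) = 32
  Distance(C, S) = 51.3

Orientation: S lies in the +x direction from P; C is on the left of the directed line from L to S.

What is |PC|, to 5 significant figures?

55.928

P is at the origin; PS is horizontal with |PS| = 70.0 and S in +x, so S = (70.0, 0). PL runs at 51.6° with |PL| = 24.1, so L = (14.970, 18.887). C is determined by |LC| = 32.0 and |CS| = 51.3 together: it lies at the intersection of circle(L, 32.0) and circle(S, 51.3). With |LS| = 58.181, the foot of the radical line on LS is 15.274 from L and the perpendicular offset is √(32.0² − 15.274²) = 28.119. Taking the left-of-LS solution: C = (38.545, 40.525).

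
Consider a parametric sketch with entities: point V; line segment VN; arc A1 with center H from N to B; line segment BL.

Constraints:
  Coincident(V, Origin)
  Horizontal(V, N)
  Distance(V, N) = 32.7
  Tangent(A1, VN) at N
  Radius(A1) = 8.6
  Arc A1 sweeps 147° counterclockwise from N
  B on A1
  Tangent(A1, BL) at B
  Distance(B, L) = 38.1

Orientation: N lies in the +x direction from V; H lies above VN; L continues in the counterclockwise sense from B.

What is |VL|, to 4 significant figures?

36.96

V is at the origin; VN is horizontal with |VN| = 32.7 and N on the +x side, so N = (32.70, 0.000). A1 meets VN tangentially, so HN is at right angles to VN, so H = N + (0, 8.6) = (32.70, 8.600). On A1, N sits at bearing -90° from H; a 147° counterclockwise sweep puts B at bearing 57°, so B = H + 8.6·(cos 57°, sin 57°) = (37.38, 15.81). A1 meets BL tangentially, so HB is at right angles to BL, so BL runs along (−sin 57°, cos 57°); with |BL| = 38.1, L = (5.431, 36.56). Then |VL| = |L − V| = 36.96.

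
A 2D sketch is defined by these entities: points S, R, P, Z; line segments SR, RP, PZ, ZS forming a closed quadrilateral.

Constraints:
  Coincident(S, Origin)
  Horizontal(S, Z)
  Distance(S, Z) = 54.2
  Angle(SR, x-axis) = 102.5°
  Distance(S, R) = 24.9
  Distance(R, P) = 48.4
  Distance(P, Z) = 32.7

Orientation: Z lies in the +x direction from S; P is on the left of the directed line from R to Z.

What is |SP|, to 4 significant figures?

52.44

Checks: |RP| = 48.40 ✓; |PZ| = 32.70 ✓.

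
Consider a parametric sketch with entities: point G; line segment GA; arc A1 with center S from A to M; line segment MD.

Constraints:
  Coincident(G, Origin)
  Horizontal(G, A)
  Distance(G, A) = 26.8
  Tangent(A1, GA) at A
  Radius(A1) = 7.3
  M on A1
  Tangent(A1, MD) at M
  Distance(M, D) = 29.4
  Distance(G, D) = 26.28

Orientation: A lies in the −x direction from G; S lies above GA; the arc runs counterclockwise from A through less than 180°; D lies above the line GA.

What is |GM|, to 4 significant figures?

21.21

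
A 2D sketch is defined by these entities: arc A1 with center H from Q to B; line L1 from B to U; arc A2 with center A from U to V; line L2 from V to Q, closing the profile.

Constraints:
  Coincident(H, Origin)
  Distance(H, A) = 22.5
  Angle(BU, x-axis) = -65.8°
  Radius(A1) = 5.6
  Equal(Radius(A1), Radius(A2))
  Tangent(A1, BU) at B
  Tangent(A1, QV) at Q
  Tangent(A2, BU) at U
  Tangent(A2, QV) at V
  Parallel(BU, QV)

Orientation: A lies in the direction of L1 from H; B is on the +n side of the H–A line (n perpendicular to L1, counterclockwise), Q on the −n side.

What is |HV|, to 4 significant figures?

23.19

The slot axis is L1's direction at -65.8°, so u = (cos -65.8°, sin -65.8°) = (0.4099, -0.9121) and n = (−sin -65.8°, cos -65.8°) = (0.9121, 0.4099). H is at the origin and A lies 22.5 along u from H, so A = 22.5·u = (9.223, -20.52). Tangency of A1 to both parallel lines with radius 5.6 puts B and Q at H ± 5.6·n: B = (5.108, 2.296), Q = (-5.108, -2.296). Equal radii place U and V the same way about A: U = A + 5.6·n = (14.33, -18.23), V = A − 5.6·n = (4.115, -22.82). Then |HV| = |V − H| = 23.19.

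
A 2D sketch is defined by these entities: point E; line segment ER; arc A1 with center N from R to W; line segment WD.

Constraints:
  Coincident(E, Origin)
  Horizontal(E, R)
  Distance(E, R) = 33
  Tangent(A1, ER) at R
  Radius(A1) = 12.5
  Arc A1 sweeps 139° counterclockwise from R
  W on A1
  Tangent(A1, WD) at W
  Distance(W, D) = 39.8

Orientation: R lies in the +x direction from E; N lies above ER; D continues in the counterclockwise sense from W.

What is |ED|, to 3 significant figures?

49.3

E is at the origin; ER is horizontal with |ER| = 33.0 and R on the +x side, so R = (33.0, 0.00). Tangency of A1 to ER means the radius NR is perpendicular to ER, so N = R + (0, 12.5) = (33.0, 12.5). On A1, R sits at bearing -90° from N; a 139° counterclockwise sweep puts W at bearing 49°, so W = N + 12.5·(cos 49°, sin 49°) = (41.2, 21.9). Since A1 is tangent to WD there, NW ⟂ WD, so WD runs along (−sin 49°, cos 49°); with |WD| = 39.8, D = (11.2, 48.0). Then |ED| = |D − E| = 49.3.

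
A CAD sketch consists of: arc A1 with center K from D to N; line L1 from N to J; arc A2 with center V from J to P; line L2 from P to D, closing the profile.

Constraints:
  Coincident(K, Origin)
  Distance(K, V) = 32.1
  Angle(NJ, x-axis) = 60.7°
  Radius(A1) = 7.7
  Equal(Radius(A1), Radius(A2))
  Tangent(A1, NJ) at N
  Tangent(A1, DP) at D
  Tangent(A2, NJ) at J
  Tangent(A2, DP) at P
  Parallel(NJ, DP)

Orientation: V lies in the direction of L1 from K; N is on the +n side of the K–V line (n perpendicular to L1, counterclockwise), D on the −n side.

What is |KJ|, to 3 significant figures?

33.0

Tangency of A1 to both parallel lines with radius 7.7 puts N and D at K ± 7.7·n: N = (-6.71, 3.77), D = (6.71, -3.77). Equal radii place J and P the same way about V: J = V + 7.7·n = (8.99, 31.8), P = V − 7.7·n = (22.4, 24.2). Then |KJ| = |J − K| = 33.0.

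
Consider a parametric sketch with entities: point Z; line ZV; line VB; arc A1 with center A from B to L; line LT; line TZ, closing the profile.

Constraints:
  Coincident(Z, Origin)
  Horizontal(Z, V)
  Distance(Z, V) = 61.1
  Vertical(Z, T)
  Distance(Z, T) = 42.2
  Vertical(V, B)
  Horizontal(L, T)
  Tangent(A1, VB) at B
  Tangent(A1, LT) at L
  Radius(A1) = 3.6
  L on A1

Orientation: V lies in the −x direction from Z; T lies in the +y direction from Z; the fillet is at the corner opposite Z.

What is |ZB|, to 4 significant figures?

72.27

Z is at the origin; Z and V share the same y with |ZV| = 61.1 and V on the −x side, so V = (-61.10, 0.000). Z and T share the same x with |ZT| = 42.2 and T on the +y side, so T = (0.000, 42.20). The virtual corner opposite Z is at (-61.10, 42.20). The tangent condition forces AB to be normal to VB and A1 meets LT tangentially, so AL is at right angles to LT, with radius 3.6, so the center A sits 3.6 in from both sides at A = (-57.50, 38.60). That places the tangent points at B = (-61.10, 38.60) on VB and L = (-57.50, 42.20) on LT. Then |ZB| = |B − Z| = 72.27.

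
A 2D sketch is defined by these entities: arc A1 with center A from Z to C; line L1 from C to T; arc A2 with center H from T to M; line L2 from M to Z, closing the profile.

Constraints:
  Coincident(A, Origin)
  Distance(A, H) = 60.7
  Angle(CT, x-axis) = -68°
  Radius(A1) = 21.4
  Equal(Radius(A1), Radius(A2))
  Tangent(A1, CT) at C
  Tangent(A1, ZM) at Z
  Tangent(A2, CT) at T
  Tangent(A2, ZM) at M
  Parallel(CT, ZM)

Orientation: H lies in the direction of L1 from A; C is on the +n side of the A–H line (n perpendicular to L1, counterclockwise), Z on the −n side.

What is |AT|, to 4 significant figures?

64.36

The slot axis is L1's direction at -68.0°, so u = (cos -68.0°, sin -68.0°) = (0.3746, -0.9272) and n = (−sin -68.0°, cos -68.0°) = (0.9272, 0.3746). A is at the origin and H lies 60.7 along u from A, so H = 60.7·u = (22.74, -56.28). Tangency of A1 to both parallel lines with radius 21.4 puts C and Z at A ± 21.4·n: C = (19.84, 8.017), Z = (-19.84, -8.017). Equal radii place T and M the same way about H: T = H + 21.4·n = (42.58, -48.26), M = H − 21.4·n = (2.897, -64.30). Then |AT| = |T − A| = 64.36.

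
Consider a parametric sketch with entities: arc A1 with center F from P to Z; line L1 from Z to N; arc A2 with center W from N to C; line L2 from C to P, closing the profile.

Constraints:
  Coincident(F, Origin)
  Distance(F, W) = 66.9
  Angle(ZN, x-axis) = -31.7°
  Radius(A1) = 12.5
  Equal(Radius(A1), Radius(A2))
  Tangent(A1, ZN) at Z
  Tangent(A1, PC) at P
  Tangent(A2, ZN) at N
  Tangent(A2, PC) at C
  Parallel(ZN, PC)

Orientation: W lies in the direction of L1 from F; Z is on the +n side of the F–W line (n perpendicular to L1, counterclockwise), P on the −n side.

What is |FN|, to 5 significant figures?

68.058

Tangency of A1 to both parallel lines with radius 12.5 puts Z and P at F ± 12.5·n: Z = (6.5684, 10.635), P = (-6.5684, -10.635). Equal radii place N and C the same way about W: N = W + 12.5·n = (63.488, -24.519), C = W − 12.5·n = (50.351, -45.789). Then |FN| = |N − F| = 68.058.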